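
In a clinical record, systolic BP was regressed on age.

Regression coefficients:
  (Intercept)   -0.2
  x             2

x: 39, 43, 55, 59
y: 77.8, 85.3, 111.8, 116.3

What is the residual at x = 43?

ŷ = -0.2 + 2·43 = 85.8
e = 85.3 − 85.8 = -0.5

e = -0.5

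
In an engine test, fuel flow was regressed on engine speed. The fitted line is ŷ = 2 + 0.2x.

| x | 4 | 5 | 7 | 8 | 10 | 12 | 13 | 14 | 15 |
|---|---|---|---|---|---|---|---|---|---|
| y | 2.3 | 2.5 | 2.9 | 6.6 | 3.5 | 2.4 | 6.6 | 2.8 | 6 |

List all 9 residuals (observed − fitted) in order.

-0.5, -0.5, -0.5, 3, -0.5, -2, 2, -2, 1

x=4: ŷ = 2 + 0.2·4 = 2.8; e = 2.3 − 2.8 = -0.5
x=5: ŷ = 2 + 0.2·5 = 3; e = 2.5 − 3 = -0.5
x=7: ŷ = 2 + 0.2·7 = 3.4; e = 2.9 − 3.4 = -0.5
x=8: ŷ = 2 + 0.2·8 = 3.6; e = 6.6 − 3.6 = 3
x=10: ŷ = 2 + 0.2·10 = 4; e = 3.5 − 4 = -0.5
x=12: ŷ = 2 + 0.2·12 = 4.4; e = 2.4 − 4.4 = -2
x=13: ŷ = 2 + 0.2·13 = 4.6; e = 6.6 − 4.6 = 2
x=14: ŷ = 2 + 0.2·14 = 4.8; e = 2.8 − 4.8 = -2
x=15: ŷ = 2 + 0.2·15 = 5; e = 6 − 5 = 1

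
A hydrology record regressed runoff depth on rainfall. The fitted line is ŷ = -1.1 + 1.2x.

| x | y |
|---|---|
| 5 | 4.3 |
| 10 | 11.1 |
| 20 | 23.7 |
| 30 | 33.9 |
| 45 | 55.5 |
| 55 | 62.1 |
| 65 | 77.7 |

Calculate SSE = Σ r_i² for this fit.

SSE = 17.28

x=5: ŷ = -1.1 + 1.2·5 = 4.9; r = 4.3 − 4.9 = -0.6
x=10: ŷ = -1.1 + 1.2·10 = 10.9; r = 11.1 − 10.9 = 0.2
x=20: ŷ = -1.1 + 1.2·20 = 22.9; r = 23.7 − 22.9 = 0.8
x=30: ŷ = -1.1 + 1.2·30 = 34.9; r = 33.9 − 34.9 = -1
x=45: ŷ = -1.1 + 1.2·45 = 52.9; r = 55.5 − 52.9 = 2.6
x=55: ŷ = -1.1 + 1.2·55 = 64.9; r = 62.1 − 64.9 = -2.8
x=65: ŷ = -1.1 + 1.2·65 = 76.9; r = 77.7 − 76.9 = 0.8
SSE = 0.36 + 0.04 + 0.64 + 1 + 6.76 + 7.84 + 0.64 = 17.28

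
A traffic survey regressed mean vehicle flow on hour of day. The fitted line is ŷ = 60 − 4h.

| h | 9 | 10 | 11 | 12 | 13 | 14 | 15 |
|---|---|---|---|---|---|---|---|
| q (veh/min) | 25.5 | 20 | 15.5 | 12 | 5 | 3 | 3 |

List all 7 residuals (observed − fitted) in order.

1.5, 0, -0.5, 0, -3, -1, 3

h=9: ŷ = 60 − 4·9 = 24; e = 25.5 − 24 = 1.5
h=10: ŷ = 60 − 4·10 = 20; e = 20 − 20 = 0
h=11: ŷ = 60 − 4·11 = 16; e = 15.5 − 16 = -0.5
h=12: ŷ = 60 − 4·12 = 12; e = 12 − 12 = 0
h=13: ŷ = 60 − 4·13 = 8; e = 5 − 8 = -3
h=14: ŷ = 60 − 4·14 = 4; e = 3 − 4 = -1
h=15: ŷ = 60 − 4·15 = 0; e = 3 − 0 = 3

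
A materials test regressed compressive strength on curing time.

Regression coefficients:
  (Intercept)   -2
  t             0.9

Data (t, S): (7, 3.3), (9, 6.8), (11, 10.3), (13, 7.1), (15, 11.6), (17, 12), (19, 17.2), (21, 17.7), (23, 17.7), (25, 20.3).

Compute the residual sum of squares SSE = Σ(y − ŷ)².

t=7: Ŝ = -2 + 0.9·7 = 4.3; r = 3.3 − 4.3 = -1
t=9: Ŝ = -2 + 0.9·9 = 6.1; r = 6.8 − 6.1 = 0.7
t=11: Ŝ = -2 + 0.9·11 = 7.9; r = 10.3 − 7.9 = 2.4
t=13: Ŝ = -2 + 0.9·13 = 9.7; r = 7.1 − 9.7 = -2.6
t=15: Ŝ = -2 + 0.9·15 = 11.5; r = 11.6 − 11.5 = 0.1
t=17: Ŝ = -2 + 0.9·17 = 13.3; r = 12 − 13.3 = -1.3
t=19: Ŝ = -2 + 0.9·19 = 15.1; r = 17.2 − 15.1 = 2.1
t=21: Ŝ = -2 + 0.9·21 = 16.9; r = 17.7 − 16.9 = 0.8
t=23: Ŝ = -2 + 0.9·23 = 18.7; r = 17.7 − 18.7 = -1
t=25: Ŝ = -2 + 0.9·25 = 20.5; r = 20.3 − 20.5 = -0.2
SSE = 1 + 0.49 + 5.76 + 6.76 + 0.01 + 1.69 + 4.41 + 0.64 + 1 + 0.04 = 21.8

SSE = 21.8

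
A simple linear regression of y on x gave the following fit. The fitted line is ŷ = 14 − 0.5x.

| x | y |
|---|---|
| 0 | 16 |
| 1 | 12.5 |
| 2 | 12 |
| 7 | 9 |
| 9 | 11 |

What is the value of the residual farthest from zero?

r = 2

x=0: ŷ = 14 − 0.5·0 = 14; r = 16 − 14 = 2
x=1: ŷ = 14 − 0.5·1 = 13.5; r = 12.5 − 13.5 = -1
x=2: ŷ = 14 − 0.5·2 = 13; r = 12 − 13 = -1
x=7: ŷ = 14 − 0.5·7 = 10.5; r = 9 − 10.5 = -1.5
x=9: ŷ = 14 − 0.5·9 = 9.5; r = 11 − 9.5 = 1.5
Largest |r| is 2 at x = 0, residual 2.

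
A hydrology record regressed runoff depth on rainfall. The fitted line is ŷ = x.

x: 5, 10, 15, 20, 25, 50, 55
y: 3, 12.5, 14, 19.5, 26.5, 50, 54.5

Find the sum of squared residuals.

SSE = 14

x=5: ŷ = 5 = 5; r = 3 − 5 = -2
x=10: ŷ = 10 = 10; r = 12.5 − 10 = 2.5
x=15: ŷ = 15 = 15; r = 14 − 15 = -1
x=20: ŷ = 20 = 20; r = 19.5 − 20 = -0.5
x=25: ŷ = 25 = 25; r = 26.5 − 25 = 1.5
x=50: ŷ = 50 = 50; r = 50 − 50 = 0
x=55: ŷ = 55 = 55; r = 54.5 − 55 = -0.5
SSE = 4 + 6.25 + 1 + 0.25 + 2.25 + 0 + 0.25 = 14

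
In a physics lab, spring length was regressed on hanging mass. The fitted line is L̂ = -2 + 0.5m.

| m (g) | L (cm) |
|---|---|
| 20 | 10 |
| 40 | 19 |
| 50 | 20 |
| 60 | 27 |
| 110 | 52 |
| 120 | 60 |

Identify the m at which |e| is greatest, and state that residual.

m=20: L̂ = -2 + 0.5·20 = 8; e = 10 − 8 = 2
m=40: L̂ = -2 + 0.5·40 = 18; e = 19 − 18 = 1
m=50: L̂ = -2 + 0.5·50 = 23; e = 20 − 23 = -3
m=60: L̂ = -2 + 0.5·60 = 28; e = 27 − 28 = -1
m=110: L̂ = -2 + 0.5·110 = 53; e = 52 − 53 = -1
m=120: L̂ = -2 + 0.5·120 = 58; e = 60 − 58 = 2
Largest |e| is 3 at m = 50, residual -3.

m = 50, e = -3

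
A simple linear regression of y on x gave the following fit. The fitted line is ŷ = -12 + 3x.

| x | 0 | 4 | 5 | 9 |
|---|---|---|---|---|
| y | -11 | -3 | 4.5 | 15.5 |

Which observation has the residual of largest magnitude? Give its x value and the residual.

x = 4, r = -3

x=0: ŷ = -12 + 3·0 = -12; r = -11 − (-12) = 1
x=4: ŷ = -12 + 3·4 = 0; r = -3 − 0 = -3
x=5: ŷ = -12 + 3·5 = 3; r = 4.5 − 3 = 1.5
x=9: ŷ = -12 + 3·9 = 15; r = 15.5 − 15 = 0.5
Largest |r| is 3 at x = 4, residual -3.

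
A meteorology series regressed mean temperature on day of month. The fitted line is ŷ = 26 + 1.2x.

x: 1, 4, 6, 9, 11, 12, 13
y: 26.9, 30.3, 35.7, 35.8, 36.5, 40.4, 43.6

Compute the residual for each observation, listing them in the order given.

x=1: ŷ = 26 + 1.2·1 = 27.2; e = 26.9 − 27.2 = -0.3
x=4: ŷ = 26 + 1.2·4 = 30.8; e = 30.3 − 30.8 = -0.5
x=6: ŷ = 26 + 1.2·6 = 33.2; e = 35.7 − 33.2 = 2.5
x=9: ŷ = 26 + 1.2·9 = 36.8; e = 35.8 − 36.8 = -1
x=11: ŷ = 26 + 1.2·11 = 39.2; e = 36.5 − 39.2 = -2.7
x=12: ŷ = 26 + 1.2·12 = 40.4; e = 40.4 − 40.4 = 0
x=13: ŷ = 26 + 1.2·13 = 41.6; e = 43.6 − 41.6 = 2

-0.3, -0.5, 2.5, -1, -2.7, 0, 2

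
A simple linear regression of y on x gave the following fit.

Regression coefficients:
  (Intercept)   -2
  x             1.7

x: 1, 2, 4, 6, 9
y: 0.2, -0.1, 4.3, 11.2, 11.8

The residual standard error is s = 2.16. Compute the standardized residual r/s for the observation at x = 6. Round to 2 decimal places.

ŷ = -2 + 1.7·6 = 8.2
r = 11.2 − 8.2 = 3
r/s = 3 / 2.16 = 1.39

1.39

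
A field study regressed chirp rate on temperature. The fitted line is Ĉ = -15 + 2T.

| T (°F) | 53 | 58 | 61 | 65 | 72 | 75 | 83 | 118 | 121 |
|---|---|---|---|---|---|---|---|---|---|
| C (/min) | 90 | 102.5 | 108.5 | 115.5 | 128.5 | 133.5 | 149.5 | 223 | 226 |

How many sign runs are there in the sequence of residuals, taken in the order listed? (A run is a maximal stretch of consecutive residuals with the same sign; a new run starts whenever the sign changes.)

5 runs

T=53: Ĉ = -15 + 2·53 = 91; r = 90 − 91 = -1
T=58: Ĉ = -15 + 2·58 = 101; r = 102.5 − 101 = 1.5
T=61: Ĉ = -15 + 2·61 = 107; r = 108.5 − 107 = 1.5
T=65: Ĉ = -15 + 2·65 = 115; r = 115.5 − 115 = 0.5
T=72: Ĉ = -15 + 2·72 = 129; r = 128.5 − 129 = -0.5
T=75: Ĉ = -15 + 2·75 = 135; r = 133.5 − 135 = -1.5
T=83: Ĉ = -15 + 2·83 = 151; r = 149.5 − 151 = -1.5
T=118: Ĉ = -15 + 2·118 = 221; r = 223 − 221 = 2
T=121: Ĉ = -15 + 2·121 = 227; r = 226 − 227 = -1
Signs: − + + + − − − + −
Runs: −×1, +×3, −×3, +×1, −×1 → 5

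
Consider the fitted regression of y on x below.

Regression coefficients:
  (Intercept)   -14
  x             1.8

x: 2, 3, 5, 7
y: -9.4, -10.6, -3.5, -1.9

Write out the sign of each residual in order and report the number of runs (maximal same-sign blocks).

4 runs

x=2: ŷ = -14 + 1.8·2 = -10.4; e = -9.4 − (-10.4) = 1
x=3: ŷ = -14 + 1.8·3 = -8.6; e = -10.6 − (-8.6) = -2
x=5: ŷ = -14 + 1.8·5 = -5; e = -3.5 − (-5) = 1.5
x=7: ŷ = -14 + 1.8·7 = -1.4; e = -1.9 − (-1.4) = -0.5
Signs: + − + −
Runs: +×1, −×1, +×1, −×1 → 4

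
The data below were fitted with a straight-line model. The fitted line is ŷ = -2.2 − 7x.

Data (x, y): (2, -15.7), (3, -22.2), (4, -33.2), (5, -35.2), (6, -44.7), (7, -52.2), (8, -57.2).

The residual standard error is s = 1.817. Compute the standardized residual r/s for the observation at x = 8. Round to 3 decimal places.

ŷ = -2.2 − 7·8 = -58.2
r = -57.2 − (-58.2) = 1
r/s = 1 / 1.817 = 0.550

0.550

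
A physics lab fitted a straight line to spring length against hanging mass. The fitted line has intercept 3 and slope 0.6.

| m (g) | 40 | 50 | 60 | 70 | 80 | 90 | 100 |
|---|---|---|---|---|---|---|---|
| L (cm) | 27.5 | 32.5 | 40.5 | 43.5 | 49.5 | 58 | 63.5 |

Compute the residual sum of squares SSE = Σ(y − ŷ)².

SSE = 8.5

m=40: ŷ = 3 + 0.6·40 = 27; e = 27.5 − 27 = 0.5
m=50: ŷ = 3 + 0.6·50 = 33; e = 32.5 − 33 = -0.5
m=60: ŷ = 3 + 0.6·60 = 39; e = 40.5 − 39 = 1.5
m=70: ŷ = 3 + 0.6·70 = 45; e = 43.5 − 45 = -1.5
m=80: ŷ = 3 + 0.6·80 = 51; e = 49.5 − 51 = -1.5
m=90: ŷ = 3 + 0.6·90 = 57; e = 58 − 57 = 1
m=100: ŷ = 3 + 0.6·100 = 63; e = 63.5 − 63 = 0.5
SSE = 0.25 + 0.25 + 2.25 + 2.25 + 2.25 + 1 + 0.25 = 8.5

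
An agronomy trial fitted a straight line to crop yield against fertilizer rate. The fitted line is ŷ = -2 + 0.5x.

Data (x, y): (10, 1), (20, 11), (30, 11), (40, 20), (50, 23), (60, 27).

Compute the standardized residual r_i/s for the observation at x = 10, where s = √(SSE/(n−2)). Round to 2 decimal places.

-0.85

x=10: ŷ = -2 + 0.5·10 = 3; r = 1 − 3 = -2
x=20: ŷ = -2 + 0.5·20 = 8; r = 11 − 8 = 3
x=30: ŷ = -2 + 0.5·30 = 13; r = 11 − 13 = -2
x=40: ŷ = -2 + 0.5·40 = 18; r = 20 − 18 = 2
x=50: ŷ = -2 + 0.5·50 = 23; r = 23 − 23 = 0
x=60: ŷ = -2 + 0.5·60 = 28; r = 27 − 28 = -1
SSE = 4 + 9 + 4 + 4 + 0 + 1 = 22
s = √(22/4) = 2.34521
r/s = -2 / 2.34521 = -0.85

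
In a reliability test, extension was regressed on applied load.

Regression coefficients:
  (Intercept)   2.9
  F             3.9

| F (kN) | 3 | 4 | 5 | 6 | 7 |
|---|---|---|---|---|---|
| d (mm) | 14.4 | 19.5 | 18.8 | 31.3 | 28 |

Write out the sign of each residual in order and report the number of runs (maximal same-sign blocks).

5 runs

F=3: ŷ = 2.9 + 3.9·3 = 14.6; r = 14.4 − 14.6 = -0.2
F=4: ŷ = 2.9 + 3.9·4 = 18.5; r = 19.5 − 18.5 = 1
F=5: ŷ = 2.9 + 3.9·5 = 22.4; r = 18.8 − 22.4 = -3.6
F=6: ŷ = 2.9 + 3.9·6 = 26.3; r = 31.3 − 26.3 = 5
F=7: ŷ = 2.9 + 3.9·7 = 30.2; r = 28 − 30.2 = -2.2
Signs: − + − + −
Runs: −×1, +×1, −×1, +×1, −×1 → 5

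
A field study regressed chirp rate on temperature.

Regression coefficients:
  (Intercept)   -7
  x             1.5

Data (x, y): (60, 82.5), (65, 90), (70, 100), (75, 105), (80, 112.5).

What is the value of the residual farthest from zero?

x=60: ŷ = -7 + 1.5·60 = 83; e = 82.5 − 83 = -0.5
x=65: ŷ = -7 + 1.5·65 = 90.5; e = 90 − 90.5 = -0.5
x=70: ŷ = -7 + 1.5·70 = 98; e = 100 − 98 = 2
x=75: ŷ = -7 + 1.5·75 = 105.5; e = 105 − 105.5 = -0.5
x=80: ŷ = -7 + 1.5·80 = 113; e = 112.5 − 113 = -0.5
Largest |e| is 2 at x = 70, residual 2.

e = 2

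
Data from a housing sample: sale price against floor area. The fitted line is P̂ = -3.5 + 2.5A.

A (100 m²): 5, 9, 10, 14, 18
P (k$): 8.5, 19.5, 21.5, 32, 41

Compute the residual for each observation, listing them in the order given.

A=5: P̂ = -3.5 + 2.5·5 = 9; e = 8.5 − 9 = -0.5
A=9: P̂ = -3.5 + 2.5·9 = 19; e = 19.5 − 19 = 0.5
A=10: P̂ = -3.5 + 2.5·10 = 21.5; e = 21.5 − 21.5 = 0
A=14: P̂ = -3.5 + 2.5·14 = 31.5; e = 32 − 31.5 = 0.5
A=18: P̂ = -3.5 + 2.5·18 = 41.5; e = 41 − 41.5 = -0.5

-0.5, 0.5, 0, 0.5, -0.5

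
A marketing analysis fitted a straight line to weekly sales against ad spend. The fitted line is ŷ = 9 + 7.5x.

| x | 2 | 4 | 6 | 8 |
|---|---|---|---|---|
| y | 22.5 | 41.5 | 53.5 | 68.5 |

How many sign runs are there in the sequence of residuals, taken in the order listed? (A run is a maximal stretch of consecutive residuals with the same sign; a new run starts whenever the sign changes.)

3 runs

x=2: ŷ = 9 + 7.5·2 = 24; r = 22.5 − 24 = -1.5
x=4: ŷ = 9 + 7.5·4 = 39; r = 41.5 − 39 = 2.5
x=6: ŷ = 9 + 7.5·6 = 54; r = 53.5 − 54 = -0.5
x=8: ŷ = 9 + 7.5·8 = 69; r = 68.5 − 69 = -0.5
Signs: − + − −
Runs: −×1, +×1, −×2 → 3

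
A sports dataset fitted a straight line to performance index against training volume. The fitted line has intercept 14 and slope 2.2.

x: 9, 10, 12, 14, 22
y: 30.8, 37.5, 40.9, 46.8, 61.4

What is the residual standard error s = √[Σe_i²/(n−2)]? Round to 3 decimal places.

x=9: ŷ = 14 + 2.2·9 = 33.8; e = 30.8 − 33.8 = -3
x=10: ŷ = 14 + 2.2·10 = 36; e = 37.5 − 36 = 1.5
x=12: ŷ = 14 + 2.2·12 = 40.4; e = 40.9 − 40.4 = 0.5
x=14: ŷ = 14 + 2.2·14 = 44.8; e = 46.8 − 44.8 = 2
x=22: ŷ = 14 + 2.2·22 = 62.4; e = 61.4 − 62.4 = -1
SSE = 9 + 2.25 + 0.25 + 4 + 1 = 16.5
s = √(16.5/3) = √5.5 ≈ 2.345

s = 2.345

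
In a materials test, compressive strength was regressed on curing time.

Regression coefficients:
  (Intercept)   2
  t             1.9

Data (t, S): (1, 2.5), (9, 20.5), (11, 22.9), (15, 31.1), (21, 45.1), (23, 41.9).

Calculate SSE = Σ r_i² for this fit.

t=1: ŷ = 2 + 1.9·1 = 3.9; r = 2.5 − 3.9 = -1.4
t=9: ŷ = 2 + 1.9·9 = 19.1; r = 20.5 − 19.1 = 1.4
t=11: ŷ = 2 + 1.9·11 = 22.9; r = 22.9 − 22.9 = 0
t=15: ŷ = 2 + 1.9·15 = 30.5; r = 31.1 − 30.5 = 0.6
t=21: ŷ = 2 + 1.9·21 = 41.9; r = 45.1 − 41.9 = 3.2
t=23: ŷ = 2 + 1.9·23 = 45.7; r = 41.9 − 45.7 = -3.8
SSE = 1.96 + 1.96 + 0 + 0.36 + 10.24 + 14.44 = 28.96

SSE = 28.96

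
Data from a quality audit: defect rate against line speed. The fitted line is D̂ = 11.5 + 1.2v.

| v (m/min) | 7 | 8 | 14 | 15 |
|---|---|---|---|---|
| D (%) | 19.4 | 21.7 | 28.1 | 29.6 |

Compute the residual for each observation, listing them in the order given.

v=7: D̂ = 11.5 + 1.2·7 = 19.9; e = 19.4 − 19.9 = -0.5
v=8: D̂ = 11.5 + 1.2·8 = 21.1; e = 21.7 − 21.1 = 0.6
v=14: D̂ = 11.5 + 1.2·14 = 28.3; e = 28.1 − 28.3 = -0.2
v=15: D̂ = 11.5 + 1.2·15 = 29.5; e = 29.6 − 29.5 = 0.1

-0.5, 0.6, -0.2, 0.1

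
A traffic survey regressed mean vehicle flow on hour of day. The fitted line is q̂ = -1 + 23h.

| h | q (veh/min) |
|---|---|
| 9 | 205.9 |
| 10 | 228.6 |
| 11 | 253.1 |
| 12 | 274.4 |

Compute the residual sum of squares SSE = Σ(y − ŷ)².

SSE = 1.74

h=9: q̂ = -1 + 23·9 = 206; e = 205.9 − 206 = -0.1
h=10: q̂ = -1 + 23·10 = 229; e = 228.6 − 229 = -0.4
h=11: q̂ = -1 + 23·11 = 252; e = 253.1 − 252 = 1.1
h=12: q̂ = -1 + 23·12 = 275; e = 274.4 − 275 = -0.6
SSE = 0.01 + 0.16 + 1.21 + 0.36 = 1.74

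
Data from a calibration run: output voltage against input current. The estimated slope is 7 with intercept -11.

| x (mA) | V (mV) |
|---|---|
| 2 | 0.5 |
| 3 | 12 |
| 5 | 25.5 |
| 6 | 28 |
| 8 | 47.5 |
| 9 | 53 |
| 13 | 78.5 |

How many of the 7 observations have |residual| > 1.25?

x=2: ŷ = -11 + 7·2 = 3; r = 0.5 − 3 = -2.5
x=3: ŷ = -11 + 7·3 = 10; r = 12 − 10 = 2
x=5: ŷ = -11 + 7·5 = 24; r = 25.5 − 24 = 1.5
x=6: ŷ = -11 + 7·6 = 31; r = 28 − 31 = -3
x=8: ŷ = -11 + 7·8 = 45; r = 47.5 − 45 = 2.5
x=9: ŷ = -11 + 7·9 = 52; r = 53 − 52 = 1
x=13: ŷ = -11 + 7·13 = 80; r = 78.5 − 80 = -1.5
|r| > 1.25: x=2 (|r|=2.5), x=3 (|r|=2), x=5 (|r|=1.5), x=6 (|r|=3), x=8 (|r|=2.5), x=13 (|r|=1.5) → 6

6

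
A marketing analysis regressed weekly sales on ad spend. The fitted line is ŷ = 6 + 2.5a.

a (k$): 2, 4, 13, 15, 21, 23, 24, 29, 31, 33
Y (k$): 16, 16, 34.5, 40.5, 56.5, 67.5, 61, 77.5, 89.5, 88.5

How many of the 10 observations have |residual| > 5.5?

a=2: ŷ = 6 + 2.5·2 = 11; r = 16 − 11 = 5
a=4: ŷ = 6 + 2.5·4 = 16; r = 16 − 16 = 0
a=13: ŷ = 6 + 2.5·13 = 38.5; r = 34.5 − 38.5 = -4
a=15: ŷ = 6 + 2.5·15 = 43.5; r = 40.5 − 43.5 = -3
a=21: ŷ = 6 + 2.5·21 = 58.5; r = 56.5 − 58.5 = -2
a=23: ŷ = 6 + 2.5·23 = 63.5; r = 67.5 − 63.5 = 4
a=24: ŷ = 6 + 2.5·24 = 66; r = 61 − 66 = -5
a=29: ŷ = 6 + 2.5·29 = 78.5; r = 77.5 − 78.5 = -1
a=31: ŷ = 6 + 2.5·31 = 83.5; r = 89.5 − 83.5 = 6
a=33: ŷ = 6 + 2.5·33 = 88.5; r = 88.5 − 88.5 = 0
|r| > 5.5: a=31 (|r|=6) → 1

1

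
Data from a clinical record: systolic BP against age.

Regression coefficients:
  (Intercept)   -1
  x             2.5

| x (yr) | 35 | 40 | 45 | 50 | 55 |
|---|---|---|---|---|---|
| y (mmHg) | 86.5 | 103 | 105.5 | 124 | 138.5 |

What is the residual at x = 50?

r = 0

ŷ = -1 + 2.5·50 = 124
r = 124 − 124 = 0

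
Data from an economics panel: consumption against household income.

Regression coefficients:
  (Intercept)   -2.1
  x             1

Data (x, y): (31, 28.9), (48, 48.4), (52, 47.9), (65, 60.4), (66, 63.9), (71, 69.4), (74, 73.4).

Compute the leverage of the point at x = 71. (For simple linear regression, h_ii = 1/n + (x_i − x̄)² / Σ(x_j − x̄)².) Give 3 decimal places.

h = 0.261

x̄ = (31 + 48 + 52 + 65 + 66 + 71 + 74)/7 = 58.1429
Σ(x − x̄)² = 736.735 + 102.878 + 37.7347 + 47.0204 + 61.7347 + 165.306 + 251.449 = 1402.86
h = 1/7 + (12.8571)²/1402.86 = 0.142857 + 0.117835 = 0.261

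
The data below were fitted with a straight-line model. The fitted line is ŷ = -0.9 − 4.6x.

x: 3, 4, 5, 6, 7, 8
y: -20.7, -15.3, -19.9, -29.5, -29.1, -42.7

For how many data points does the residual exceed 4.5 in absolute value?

2

x=3: ŷ = -0.9 − 4.6·3 = -14.7; e = -20.7 − (-14.7) = -6
x=4: ŷ = -0.9 − 4.6·4 = -19.3; e = -15.3 − (-19.3) = 4
x=5: ŷ = -0.9 − 4.6·5 = -23.9; e = -19.9 − (-23.9) = 4
x=6: ŷ = -0.9 − 4.6·6 = -28.5; e = -29.5 − (-28.5) = -1
x=7: ŷ = -0.9 − 4.6·7 = -33.1; e = -29.1 − (-33.1) = 4
x=8: ŷ = -0.9 − 4.6·8 = -37.7; e = -42.7 − (-37.7) = -5
|e| > 4.5: x=3 (|e|=6), x=8 (|e|=5) → 2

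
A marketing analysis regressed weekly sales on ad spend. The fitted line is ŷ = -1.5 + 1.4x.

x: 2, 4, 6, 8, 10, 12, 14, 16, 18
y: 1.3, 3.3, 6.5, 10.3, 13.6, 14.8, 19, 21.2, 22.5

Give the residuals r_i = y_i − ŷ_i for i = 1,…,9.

x=2: ŷ = -1.5 + 1.4·2 = 1.3; r = 1.3 − 1.3 = 0
x=4: ŷ = -1.5 + 1.4·4 = 4.1; r = 3.3 − 4.1 = -0.8
x=6: ŷ = -1.5 + 1.4·6 = 6.9; r = 6.5 − 6.9 = -0.4
x=8: ŷ = -1.5 + 1.4·8 = 9.7; r = 10.3 − 9.7 = 0.6
x=10: ŷ = -1.5 + 1.4·10 = 12.5; r = 13.6 − 12.5 = 1.1
x=12: ŷ = -1.5 + 1.4·12 = 15.3; r = 14.8 − 15.3 = -0.5
x=14: ŷ = -1.5 + 1.4·14 = 18.1; r = 19 − 18.1 = 0.9
x=16: ŷ = -1.5 + 1.4·16 = 20.9; r = 21.2 − 20.9 = 0.3
x=18: ŷ = -1.5 + 1.4·18 = 23.7; r = 22.5 − 23.7 = -1.2

0, -0.8, -0.4, 0.6, 1.1, -0.5, 0.9, 0.3, -1.2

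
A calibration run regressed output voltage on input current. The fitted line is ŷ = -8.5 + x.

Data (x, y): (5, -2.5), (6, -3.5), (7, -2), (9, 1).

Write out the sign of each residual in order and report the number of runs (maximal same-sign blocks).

x=5: ŷ = -8.5 + 5 = -3.5; r = -2.5 − (-3.5) = 1
x=6: ŷ = -8.5 + 6 = -2.5; r = -3.5 − (-2.5) = -1
x=7: ŷ = -8.5 + 7 = -1.5; r = -2 − (-1.5) = -0.5
x=9: ŷ = -8.5 + 9 = 0.5; r = 1 − 0.5 = 0.5
Signs: + − − +
Runs: +×1, −×2, +×1 → 3

3 runs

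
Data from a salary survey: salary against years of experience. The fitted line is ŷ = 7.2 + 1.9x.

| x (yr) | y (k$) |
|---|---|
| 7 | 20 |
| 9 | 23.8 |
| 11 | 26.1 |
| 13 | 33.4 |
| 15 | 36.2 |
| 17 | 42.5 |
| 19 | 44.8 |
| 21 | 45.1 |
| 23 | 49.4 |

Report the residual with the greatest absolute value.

r = 3

x=7: ŷ = 7.2 + 1.9·7 = 20.5; r = 20 − 20.5 = -0.5
x=9: ŷ = 7.2 + 1.9·9 = 24.3; r = 23.8 − 24.3 = -0.5
x=11: ŷ = 7.2 + 1.9·11 = 28.1; r = 26.1 − 28.1 = -2
x=13: ŷ = 7.2 + 1.9·13 = 31.9; r = 33.4 − 31.9 = 1.5
x=15: ŷ = 7.2 + 1.9·15 = 35.7; r = 36.2 − 35.7 = 0.5
x=17: ŷ = 7.2 + 1.9·17 = 39.5; r = 42.5 − 39.5 = 3
x=19: ŷ = 7.2 + 1.9·19 = 43.3; r = 44.8 − 43.3 = 1.5
x=21: ŷ = 7.2 + 1.9·21 = 47.1; r = 45.1 − 47.1 = -2
x=23: ŷ = 7.2 + 1.9·23 = 50.9; r = 49.4 − 50.9 = -1.5
Largest |r| is 3 at x = 17, residual 3.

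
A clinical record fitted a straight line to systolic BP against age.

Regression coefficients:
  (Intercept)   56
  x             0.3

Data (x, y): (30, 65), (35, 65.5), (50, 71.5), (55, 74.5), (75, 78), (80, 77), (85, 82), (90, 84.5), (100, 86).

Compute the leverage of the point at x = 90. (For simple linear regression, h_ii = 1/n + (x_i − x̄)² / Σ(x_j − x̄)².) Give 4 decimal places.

x̄ = (30 + 35 + 50 + 55 + 75 + 80 + 85 + 90 + 100)/9 = 66.6667
Σ(x − x̄)² = 1344.44 + 1002.78 + 277.778 + 136.111 + 69.4444 + 177.778 + 336.111 + 544.444 + 1111.11 = 5000
h = 1/9 + (23.3333)²/5000 = 0.111111 + 0.108889 = 0.2200

h = 0.2200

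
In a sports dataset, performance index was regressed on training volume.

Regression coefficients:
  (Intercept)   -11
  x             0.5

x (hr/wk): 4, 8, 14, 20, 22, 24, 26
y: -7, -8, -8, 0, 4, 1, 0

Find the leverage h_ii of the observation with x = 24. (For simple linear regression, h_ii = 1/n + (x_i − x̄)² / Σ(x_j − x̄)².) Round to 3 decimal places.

x̄ = (4 + 8 + 14 + 20 + 22 + 24 + 26)/7 = 16.8571
Σ(x − x̄)² = 165.306 + 78.449 + 8.16327 + 9.87755 + 26.449 + 51.0204 + 83.5918 = 422.857
h = 1/7 + (7.14286)²/422.857 = 0.142857 + 0.120656 = 0.264

h = 0.264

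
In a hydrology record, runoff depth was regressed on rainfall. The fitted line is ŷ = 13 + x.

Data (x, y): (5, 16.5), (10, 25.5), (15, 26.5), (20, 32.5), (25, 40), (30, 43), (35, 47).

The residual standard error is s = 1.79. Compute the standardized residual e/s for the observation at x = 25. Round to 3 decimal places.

ŷ = 13 + 25 = 38
e = 40 − 38 = 2
e/s = 2 / 1.79 = 1.117

1.117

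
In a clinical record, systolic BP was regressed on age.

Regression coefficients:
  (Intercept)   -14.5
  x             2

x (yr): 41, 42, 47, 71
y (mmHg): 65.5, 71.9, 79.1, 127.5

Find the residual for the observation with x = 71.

ŷ = -14.5 + 2·71 = 127.5
r = 127.5 − 127.5 = 0

r = 0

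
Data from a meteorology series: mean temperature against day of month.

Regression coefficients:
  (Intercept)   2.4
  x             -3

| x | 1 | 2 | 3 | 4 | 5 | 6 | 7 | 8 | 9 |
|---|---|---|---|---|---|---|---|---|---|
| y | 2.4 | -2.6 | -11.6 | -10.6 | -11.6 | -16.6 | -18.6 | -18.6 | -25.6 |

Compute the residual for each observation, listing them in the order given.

3, 1, -5, -1, 1, -1, 0, 3, -1

x=1: ŷ = 2.4 − 3·1 = -0.6; e = 2.4 − (-0.6) = 3
x=2: ŷ = 2.4 − 3·2 = -3.6; e = -2.6 − (-3.6) = 1
x=3: ŷ = 2.4 − 3·3 = -6.6; e = -11.6 − (-6.6) = -5
x=4: ŷ = 2.4 − 3·4 = -9.6; e = -10.6 − (-9.6) = -1
x=5: ŷ = 2.4 − 3·5 = -12.6; e = -11.6 − (-12.6) = 1
x=6: ŷ = 2.4 − 3·6 = -15.6; e = -16.6 − (-15.6) = -1
x=7: ŷ = 2.4 − 3·7 = -18.6; e = -18.6 − (-18.6) = 0
x=8: ŷ = 2.4 − 3·8 = -21.6; e = -18.6 − (-21.6) = 3
x=9: ŷ = 2.4 − 3·9 = -24.6; e = -25.6 − (-24.6) = -1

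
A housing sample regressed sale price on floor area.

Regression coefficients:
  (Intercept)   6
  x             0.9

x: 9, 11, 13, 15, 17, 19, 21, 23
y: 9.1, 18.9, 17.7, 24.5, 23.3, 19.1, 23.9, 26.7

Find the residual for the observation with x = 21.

ŷ = 6 + 0.9·21 = 24.9
e = 23.9 − 24.9 = -1

e = -1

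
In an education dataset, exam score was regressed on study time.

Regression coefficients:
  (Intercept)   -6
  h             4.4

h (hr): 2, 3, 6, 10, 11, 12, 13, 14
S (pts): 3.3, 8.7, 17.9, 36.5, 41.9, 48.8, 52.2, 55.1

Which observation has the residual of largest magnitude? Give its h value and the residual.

h = 6, r = -2.5

h=2: ŷ = -6 + 4.4·2 = 2.8; r = 3.3 − 2.8 = 0.5
h=3: ŷ = -6 + 4.4·3 = 7.2; r = 8.7 − 7.2 = 1.5
h=6: ŷ = -6 + 4.4·6 = 20.4; r = 17.9 − 20.4 = -2.5
h=10: ŷ = -6 + 4.4·10 = 38; r = 36.5 − 38 = -1.5
h=11: ŷ = -6 + 4.4·11 = 42.4; r = 41.9 − 42.4 = -0.5
h=12: ŷ = -6 + 4.4·12 = 46.8; r = 48.8 − 46.8 = 2
h=13: ŷ = -6 + 4.4·13 = 51.2; r = 52.2 − 51.2 = 1
h=14: ŷ = -6 + 4.4·14 = 55.6; r = 55.1 − 55.6 = -0.5
Largest |r| is 2.5 at h = 6, residual -2.5.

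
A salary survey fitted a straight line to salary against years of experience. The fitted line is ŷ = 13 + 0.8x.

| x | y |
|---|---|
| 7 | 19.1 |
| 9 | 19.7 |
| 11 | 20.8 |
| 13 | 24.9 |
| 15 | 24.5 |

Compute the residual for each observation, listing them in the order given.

x=7: ŷ = 13 + 0.8·7 = 18.6; e = 19.1 − 18.6 = 0.5
x=9: ŷ = 13 + 0.8·9 = 20.2; e = 19.7 − 20.2 = -0.5
x=11: ŷ = 13 + 0.8·11 = 21.8; e = 20.8 − 21.8 = -1
x=13: ŷ = 13 + 0.8·13 = 23.4; e = 24.9 − 23.4 = 1.5
x=15: ŷ = 13 + 0.8·15 = 25; e = 24.5 − 25 = -0.5

0.5, -0.5, -1, 1.5, -0.5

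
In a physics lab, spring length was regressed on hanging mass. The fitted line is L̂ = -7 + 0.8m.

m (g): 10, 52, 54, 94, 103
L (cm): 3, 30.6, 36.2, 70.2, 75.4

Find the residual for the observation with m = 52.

r = -4

L̂ = -7 + 0.8·52 = 34.6
r = 30.6 − 34.6 = -4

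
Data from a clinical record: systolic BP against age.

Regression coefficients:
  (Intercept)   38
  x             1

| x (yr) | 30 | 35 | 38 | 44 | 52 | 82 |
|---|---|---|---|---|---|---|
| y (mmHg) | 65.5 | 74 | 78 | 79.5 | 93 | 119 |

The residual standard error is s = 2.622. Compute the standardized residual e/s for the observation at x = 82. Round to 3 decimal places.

-0.381

ŷ = 38 + 82 = 120
e = 119 − 120 = -1
e/s = -1 / 2.622 = -0.381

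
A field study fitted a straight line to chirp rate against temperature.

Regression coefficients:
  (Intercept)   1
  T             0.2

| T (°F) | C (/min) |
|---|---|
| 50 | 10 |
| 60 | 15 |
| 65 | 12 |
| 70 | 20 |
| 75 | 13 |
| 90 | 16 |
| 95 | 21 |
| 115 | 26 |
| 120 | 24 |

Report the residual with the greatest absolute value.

T=50: ŷ = 1 + 0.2·50 = 11; e = 10 − 11 = -1
T=60: ŷ = 1 + 0.2·60 = 13; e = 15 − 13 = 2
T=65: ŷ = 1 + 0.2·65 = 14; e = 12 − 14 = -2
T=70: ŷ = 1 + 0.2·70 = 15; e = 20 − 15 = 5
T=75: ŷ = 1 + 0.2·75 = 16; e = 13 − 16 = -3
T=90: ŷ = 1 + 0.2·90 = 19; e = 16 − 19 = -3
T=95: ŷ = 1 + 0.2·95 = 20; e = 21 − 20 = 1
T=115: ŷ = 1 + 0.2·115 = 24; e = 26 − 24 = 2
T=120: ŷ = 1 + 0.2·120 = 25; e = 24 − 25 = -1
Largest |e| is 5 at T = 70, residual 5.

e = 5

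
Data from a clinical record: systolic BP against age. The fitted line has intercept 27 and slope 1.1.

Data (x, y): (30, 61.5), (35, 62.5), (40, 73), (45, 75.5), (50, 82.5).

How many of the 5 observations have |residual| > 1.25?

3

x=30: ŷ = 27 + 1.1·30 = 60; r = 61.5 − 60 = 1.5
x=35: ŷ = 27 + 1.1·35 = 65.5; r = 62.5 − 65.5 = -3
x=40: ŷ = 27 + 1.1·40 = 71; r = 73 − 71 = 2
x=45: ŷ = 27 + 1.1·45 = 76.5; r = 75.5 − 76.5 = -1
x=50: ŷ = 27 + 1.1·50 = 82; r = 82.5 − 82 = 0.5
|r| > 1.25: x=30 (|r|=1.5), x=35 (|r|=3), x=40 (|r|=2) → 3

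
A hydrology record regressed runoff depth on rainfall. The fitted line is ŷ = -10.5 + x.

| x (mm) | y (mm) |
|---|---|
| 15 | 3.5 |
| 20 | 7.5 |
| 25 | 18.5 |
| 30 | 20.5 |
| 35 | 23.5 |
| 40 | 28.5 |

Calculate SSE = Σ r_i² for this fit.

x=15: ŷ = -10.5 + 15 = 4.5; r = 3.5 − 4.5 = -1
x=20: ŷ = -10.5 + 20 = 9.5; r = 7.5 − 9.5 = -2
x=25: ŷ = -10.5 + 25 = 14.5; r = 18.5 − 14.5 = 4
x=30: ŷ = -10.5 + 30 = 19.5; r = 20.5 − 19.5 = 1
x=35: ŷ = -10.5 + 35 = 24.5; r = 23.5 − 24.5 = -1
x=40: ŷ = -10.5 + 40 = 29.5; r = 28.5 − 29.5 = -1
SSE = 1 + 4 + 16 + 1 + 1 + 1 = 24

SSE = 24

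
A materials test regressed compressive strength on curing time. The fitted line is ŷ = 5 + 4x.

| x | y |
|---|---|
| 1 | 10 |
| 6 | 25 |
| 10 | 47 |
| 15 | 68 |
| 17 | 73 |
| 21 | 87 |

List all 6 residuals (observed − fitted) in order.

x=1: ŷ = 5 + 4·1 = 9; e = 10 − 9 = 1
x=6: ŷ = 5 + 4·6 = 29; e = 25 − 29 = -4
x=10: ŷ = 5 + 4·10 = 45; e = 47 − 45 = 2
x=15: ŷ = 5 + 4·15 = 65; e = 68 − 65 = 3
x=17: ŷ = 5 + 4·17 = 73; e = 73 − 73 = 0
x=21: ŷ = 5 + 4·21 = 89; e = 87 − 89 = -2

1, -4, 2, 3, 0, -2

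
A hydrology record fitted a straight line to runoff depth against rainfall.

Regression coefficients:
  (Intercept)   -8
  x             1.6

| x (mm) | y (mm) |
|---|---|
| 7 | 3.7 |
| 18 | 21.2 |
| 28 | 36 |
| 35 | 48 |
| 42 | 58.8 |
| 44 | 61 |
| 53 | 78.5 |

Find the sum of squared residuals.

SSE = 6.06

x=7: ŷ = -8 + 1.6·7 = 3.2; r = 3.7 − 3.2 = 0.5
x=18: ŷ = -8 + 1.6·18 = 20.8; r = 21.2 − 20.8 = 0.4
x=28: ŷ = -8 + 1.6·28 = 36.8; r = 36 − 36.8 = -0.8
x=35: ŷ = -8 + 1.6·35 = 48; r = 48 − 48 = 0
x=42: ŷ = -8 + 1.6·42 = 59.2; r = 58.8 − 59.2 = -0.4
x=44: ŷ = -8 + 1.6·44 = 62.4; r = 61 − 62.4 = -1.4
x=53: ŷ = -8 + 1.6·53 = 76.8; r = 78.5 − 76.8 = 1.7
SSE = 0.25 + 0.16 + 0.64 + 0 + 0.16 + 1.96 + 2.89 = 6.06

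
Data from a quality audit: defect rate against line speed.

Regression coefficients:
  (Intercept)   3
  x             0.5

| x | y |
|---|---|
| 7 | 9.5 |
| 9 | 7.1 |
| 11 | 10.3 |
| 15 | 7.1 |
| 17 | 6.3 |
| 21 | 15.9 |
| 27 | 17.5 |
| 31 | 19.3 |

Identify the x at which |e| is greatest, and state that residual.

x=7: ŷ = 3 + 0.5·7 = 6.5; e = 9.5 − 6.5 = 3
x=9: ŷ = 3 + 0.5·9 = 7.5; e = 7.1 − 7.5 = -0.4
x=11: ŷ = 3 + 0.5·11 = 8.5; e = 10.3 − 8.5 = 1.8
x=15: ŷ = 3 + 0.5·15 = 10.5; e = 7.1 − 10.5 = -3.4
x=17: ŷ = 3 + 0.5·17 = 11.5; e = 6.3 − 11.5 = -5.2
x=21: ŷ = 3 + 0.5·21 = 13.5; e = 15.9 − 13.5 = 2.4
x=27: ŷ = 3 + 0.5·27 = 16.5; e = 17.5 − 16.5 = 1
x=31: ŷ = 3 + 0.5·31 = 18.5; e = 19.3 − 18.5 = 0.8
Largest |e| is 5.2 at x = 17, residual -5.2.

x = 17, e = -5.2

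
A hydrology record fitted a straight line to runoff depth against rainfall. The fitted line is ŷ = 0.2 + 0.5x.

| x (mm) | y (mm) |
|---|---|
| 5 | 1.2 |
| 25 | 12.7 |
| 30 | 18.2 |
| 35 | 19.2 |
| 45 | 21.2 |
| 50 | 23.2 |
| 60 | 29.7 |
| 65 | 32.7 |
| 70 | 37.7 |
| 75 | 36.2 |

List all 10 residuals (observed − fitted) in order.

-1.5, 0, 3, 1.5, -1.5, -2, -0.5, 0, 2.5, -1.5

x=5: ŷ = 0.2 + 0.5·5 = 2.7; r = 1.2 − 2.7 = -1.5
x=25: ŷ = 0.2 + 0.5·25 = 12.7; r = 12.7 − 12.7 = 0
x=30: ŷ = 0.2 + 0.5·30 = 15.2; r = 18.2 − 15.2 = 3
x=35: ŷ = 0.2 + 0.5·35 = 17.7; r = 19.2 − 17.7 = 1.5
x=45: ŷ = 0.2 + 0.5·45 = 22.7; r = 21.2 − 22.7 = -1.5
x=50: ŷ = 0.2 + 0.5·50 = 25.2; r = 23.2 − 25.2 = -2
x=60: ŷ = 0.2 + 0.5·60 = 30.2; r = 29.7 − 30.2 = -0.5
x=65: ŷ = 0.2 + 0.5·65 = 32.7; r = 32.7 − 32.7 = 0
x=70: ŷ = 0.2 + 0.5·70 = 35.2; r = 37.7 − 35.2 = 2.5
x=75: ŷ = 0.2 + 0.5·75 = 37.7; r = 36.2 − 37.7 = -1.5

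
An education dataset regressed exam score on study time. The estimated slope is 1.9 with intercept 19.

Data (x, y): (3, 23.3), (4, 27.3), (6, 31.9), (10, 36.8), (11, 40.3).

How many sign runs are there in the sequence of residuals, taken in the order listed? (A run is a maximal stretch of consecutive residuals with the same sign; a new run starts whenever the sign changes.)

4 runs

x=3: ŷ = 19 + 1.9·3 = 24.7; e = 23.3 − 24.7 = -1.4
x=4: ŷ = 19 + 1.9·4 = 26.6; e = 27.3 − 26.6 = 0.7
x=6: ŷ = 19 + 1.9·6 = 30.4; e = 31.9 − 30.4 = 1.5
x=10: ŷ = 19 + 1.9·10 = 38; e = 36.8 − 38 = -1.2
x=11: ŷ = 19 + 1.9·11 = 39.9; e = 40.3 − 39.9 = 0.4
Signs: − + + − +
Runs: −×1, +×2, −×1, +×1 → 4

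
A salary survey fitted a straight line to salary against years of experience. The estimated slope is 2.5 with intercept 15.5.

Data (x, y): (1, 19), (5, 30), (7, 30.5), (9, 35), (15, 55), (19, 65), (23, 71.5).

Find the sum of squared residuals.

SSE = 30.5

x=1: ŷ = 15.5 + 2.5·1 = 18; e = 19 − 18 = 1
x=5: ŷ = 15.5 + 2.5·5 = 28; e = 30 − 28 = 2
x=7: ŷ = 15.5 + 2.5·7 = 33; e = 30.5 − 33 = -2.5
x=9: ŷ = 15.5 + 2.5·9 = 38; e = 35 − 38 = -3
x=15: ŷ = 15.5 + 2.5·15 = 53; e = 55 − 53 = 2
x=19: ŷ = 15.5 + 2.5·19 = 63; e = 65 − 63 = 2
x=23: ŷ = 15.5 + 2.5·23 = 73; e = 71.5 − 73 = -1.5
SSE = 1 + 4 + 6.25 + 9 + 4 + 4 + 2.25 = 30.5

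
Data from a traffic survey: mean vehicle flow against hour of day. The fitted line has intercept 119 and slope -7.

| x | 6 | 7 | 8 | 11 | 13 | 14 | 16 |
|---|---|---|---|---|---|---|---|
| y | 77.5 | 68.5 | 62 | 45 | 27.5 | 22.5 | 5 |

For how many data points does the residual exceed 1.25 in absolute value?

4

x=6: ŷ = 119 − 7·6 = 77; e = 77.5 − 77 = 0.5
x=7: ŷ = 119 − 7·7 = 70; e = 68.5 − 70 = -1.5
x=8: ŷ = 119 − 7·8 = 63; e = 62 − 63 = -1
x=11: ŷ = 119 − 7·11 = 42; e = 45 − 42 = 3
x=13: ŷ = 119 − 7·13 = 28; e = 27.5 − 28 = -0.5
x=14: ŷ = 119 − 7·14 = 21; e = 22.5 − 21 = 1.5
x=16: ŷ = 119 − 7·16 = 7; e = 5 − 7 = -2
|e| > 1.25: x=7 (|e|=1.5), x=11 (|e|=3), x=14 (|e|=1.5), x=16 (|e|=2) → 4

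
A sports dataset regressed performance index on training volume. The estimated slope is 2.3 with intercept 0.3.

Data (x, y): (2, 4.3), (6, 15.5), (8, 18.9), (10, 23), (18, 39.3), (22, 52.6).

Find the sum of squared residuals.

x=2: ŷ = 0.3 + 2.3·2 = 4.9; e = 4.3 − 4.9 = -0.6
x=6: ŷ = 0.3 + 2.3·6 = 14.1; e = 15.5 − 14.1 = 1.4
x=8: ŷ = 0.3 + 2.3·8 = 18.7; e = 18.9 − 18.7 = 0.2
x=10: ŷ = 0.3 + 2.3·10 = 23.3; e = 23 − 23.3 = -0.3
x=18: ŷ = 0.3 + 2.3·18 = 41.7; e = 39.3 − 41.7 = -2.4
x=22: ŷ = 0.3 + 2.3·22 = 50.9; e = 52.6 − 50.9 = 1.7
SSE = 0.36 + 1.96 + 0.04 + 0.09 + 5.76 + 2.89 = 11.1

SSE = 11.1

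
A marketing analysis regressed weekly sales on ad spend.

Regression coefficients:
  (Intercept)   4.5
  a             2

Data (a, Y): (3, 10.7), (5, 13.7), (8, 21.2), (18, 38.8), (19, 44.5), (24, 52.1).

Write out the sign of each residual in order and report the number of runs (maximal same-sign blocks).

a=3: Ŷ = 4.5 + 2·3 = 10.5; r = 10.7 − 10.5 = 0.2
a=5: Ŷ = 4.5 + 2·5 = 14.5; r = 13.7 − 14.5 = -0.8
a=8: Ŷ = 4.5 + 2·8 = 20.5; r = 21.2 − 20.5 = 0.7
a=18: Ŷ = 4.5 + 2·18 = 40.5; r = 38.8 − 40.5 = -1.7
a=19: Ŷ = 4.5 + 2·19 = 42.5; r = 44.5 − 42.5 = 2
a=24: Ŷ = 4.5 + 2·24 = 52.5; r = 52.1 − 52.5 = -0.4
Signs: + − + − + −
Runs: +×1, −×1, +×1, −×1, +×1, −×1 → 6

6 runs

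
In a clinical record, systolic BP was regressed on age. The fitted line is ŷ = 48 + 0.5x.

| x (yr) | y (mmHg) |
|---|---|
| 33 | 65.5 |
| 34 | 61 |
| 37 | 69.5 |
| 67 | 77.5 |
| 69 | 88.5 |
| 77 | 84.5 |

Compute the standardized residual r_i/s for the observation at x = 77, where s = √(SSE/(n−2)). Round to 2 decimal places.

x=33: ŷ = 48 + 0.5·33 = 64.5; r = 65.5 − 64.5 = 1
x=34: ŷ = 48 + 0.5·34 = 65; r = 61 − 65 = -4
x=37: ŷ = 48 + 0.5·37 = 66.5; r = 69.5 − 66.5 = 3
x=67: ŷ = 48 + 0.5·67 = 81.5; r = 77.5 − 81.5 = -4
x=69: ŷ = 48 + 0.5·69 = 82.5; r = 88.5 − 82.5 = 6
x=77: ŷ = 48 + 0.5·77 = 86.5; r = 84.5 − 86.5 = -2
SSE = 1 + 16 + 9 + 16 + 36 + 4 = 82
s = √(82/4) = 4.52769
r/s = -2 / 4.52769 = -0.44

-0.44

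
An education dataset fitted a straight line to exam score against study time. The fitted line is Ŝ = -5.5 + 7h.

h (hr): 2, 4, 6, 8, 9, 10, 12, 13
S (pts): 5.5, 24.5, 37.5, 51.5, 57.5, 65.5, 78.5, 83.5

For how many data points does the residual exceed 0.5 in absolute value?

h=2: Ŝ = -5.5 + 7·2 = 8.5; r = 5.5 − 8.5 = -3
h=4: Ŝ = -5.5 + 7·4 = 22.5; r = 24.5 − 22.5 = 2
h=6: Ŝ = -5.5 + 7·6 = 36.5; r = 37.5 − 36.5 = 1
h=8: Ŝ = -5.5 + 7·8 = 50.5; r = 51.5 − 50.5 = 1
h=9: Ŝ = -5.5 + 7·9 = 57.5; r = 57.5 − 57.5 = 0
h=10: Ŝ = -5.5 + 7·10 = 64.5; r = 65.5 − 64.5 = 1
h=12: Ŝ = -5.5 + 7·12 = 78.5; r = 78.5 − 78.5 = 0
h=13: Ŝ = -5.5 + 7·13 = 85.5; r = 83.5 − 85.5 = -2
|r| > 0.5: h=2 (|r|=3), h=4 (|r|=2), h=6 (|r|=1), h=8 (|r|=1), h=10 (|r|=1), h=13 (|r|=2) → 6

6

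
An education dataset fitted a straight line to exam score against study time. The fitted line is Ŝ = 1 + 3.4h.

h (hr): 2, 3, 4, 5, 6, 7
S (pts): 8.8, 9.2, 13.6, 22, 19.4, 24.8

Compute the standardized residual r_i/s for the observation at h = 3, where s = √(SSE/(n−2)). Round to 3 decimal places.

-0.784

h=2: Ŝ = 1 + 3.4·2 = 7.8; r = 8.8 − 7.8 = 1
h=3: Ŝ = 1 + 3.4·3 = 11.2; r = 9.2 − 11.2 = -2
h=4: Ŝ = 1 + 3.4·4 = 14.6; r = 13.6 − 14.6 = -1
h=5: Ŝ = 1 + 3.4·5 = 18; r = 22 − 18 = 4
h=6: Ŝ = 1 + 3.4·6 = 21.4; r = 19.4 − 21.4 = -2
h=7: Ŝ = 1 + 3.4·7 = 24.8; r = 24.8 − 24.8 = 0
SSE = 1 + 4 + 1 + 16 + 4 + 0 = 26
s = √(26/4) = 2.54951
r/s = -2 / 2.54951 = -0.784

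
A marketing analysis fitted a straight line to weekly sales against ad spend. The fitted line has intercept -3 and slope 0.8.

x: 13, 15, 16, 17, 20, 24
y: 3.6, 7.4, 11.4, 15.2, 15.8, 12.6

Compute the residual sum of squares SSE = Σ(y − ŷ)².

SSE = 61.52

x=13: ŷ = -3 + 0.8·13 = 7.4; e = 3.6 − 7.4 = -3.8
x=15: ŷ = -3 + 0.8·15 = 9; e = 7.4 − 9 = -1.6
x=16: ŷ = -3 + 0.8·16 = 9.8; e = 11.4 − 9.8 = 1.6
x=17: ŷ = -3 + 0.8·17 = 10.6; e = 15.2 − 10.6 = 4.6
x=20: ŷ = -3 + 0.8·20 = 13; e = 15.8 − 13 = 2.8
x=24: ŷ = -3 + 0.8·24 = 16.2; e = 12.6 − 16.2 = -3.6
SSE = 14.44 + 2.56 + 2.56 + 21.16 + 7.84 + 12.96 = 61.52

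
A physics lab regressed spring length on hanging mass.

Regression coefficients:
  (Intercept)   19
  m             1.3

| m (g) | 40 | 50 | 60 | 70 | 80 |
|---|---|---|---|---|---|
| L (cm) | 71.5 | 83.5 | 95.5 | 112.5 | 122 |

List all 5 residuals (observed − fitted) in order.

m=40: ŷ = 19 + 1.3·40 = 71; r = 71.5 − 71 = 0.5
m=50: ŷ = 19 + 1.3·50 = 84; r = 83.5 − 84 = -0.5
m=60: ŷ = 19 + 1.3·60 = 97; r = 95.5 − 97 = -1.5
m=70: ŷ = 19 + 1.3·70 = 110; r = 112.5 − 110 = 2.5
m=80: ŷ = 19 + 1.3·80 = 123; r = 122 − 123 = -1

0.5, -0.5, -1.5, 2.5, -1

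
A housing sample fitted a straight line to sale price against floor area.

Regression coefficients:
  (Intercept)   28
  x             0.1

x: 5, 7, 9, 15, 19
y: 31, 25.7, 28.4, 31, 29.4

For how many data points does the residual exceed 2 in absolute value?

2

x=5: ŷ = 28 + 0.1·5 = 28.5; e = 31 − 28.5 = 2.5
x=7: ŷ = 28 + 0.1·7 = 28.7; e = 25.7 − 28.7 = -3
x=9: ŷ = 28 + 0.1·9 = 28.9; e = 28.4 − 28.9 = -0.5
x=15: ŷ = 28 + 0.1·15 = 29.5; e = 31 − 29.5 = 1.5
x=19: ŷ = 28 + 0.1·19 = 29.9; e = 29.4 − 29.9 = -0.5
|e| > 2: x=5 (|e|=2.5), x=7 (|e|=3) → 2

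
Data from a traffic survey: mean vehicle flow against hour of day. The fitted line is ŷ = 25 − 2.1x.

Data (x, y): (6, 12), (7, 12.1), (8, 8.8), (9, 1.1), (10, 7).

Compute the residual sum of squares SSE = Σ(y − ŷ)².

x=6: ŷ = 25 − 2.1·6 = 12.4; e = 12 − 12.4 = -0.4
x=7: ŷ = 25 − 2.1·7 = 10.3; e = 12.1 − 10.3 = 1.8
x=8: ŷ = 25 − 2.1·8 = 8.2; e = 8.8 − 8.2 = 0.6
x=9: ŷ = 25 − 2.1·9 = 6.1; e = 1.1 − 6.1 = -5
x=10: ŷ = 25 − 2.1·10 = 4; e = 7 − 4 = 3
SSE = 0.16 + 3.24 + 0.36 + 25 + 9 = 37.76

SSE = 37.76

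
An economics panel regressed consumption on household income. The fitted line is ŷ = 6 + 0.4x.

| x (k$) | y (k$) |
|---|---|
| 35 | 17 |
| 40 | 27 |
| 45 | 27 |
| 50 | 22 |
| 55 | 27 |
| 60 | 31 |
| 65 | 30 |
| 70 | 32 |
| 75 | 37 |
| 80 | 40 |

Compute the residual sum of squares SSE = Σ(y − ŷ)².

x=35: ŷ = 6 + 0.4·35 = 20; e = 17 − 20 = -3
x=40: ŷ = 6 + 0.4·40 = 22; e = 27 − 22 = 5
x=45: ŷ = 6 + 0.4·45 = 24; e = 27 − 24 = 3
x=50: ŷ = 6 + 0.4·50 = 26; e = 22 − 26 = -4
x=55: ŷ = 6 + 0.4·55 = 28; e = 27 − 28 = -1
x=60: ŷ = 6 + 0.4·60 = 30; e = 31 − 30 = 1
x=65: ŷ = 6 + 0.4·65 = 32; e = 30 − 32 = -2
x=70: ŷ = 6 + 0.4·70 = 34; e = 32 − 34 = -2
x=75: ŷ = 6 + 0.4·75 = 36; e = 37 − 36 = 1
x=80: ŷ = 6 + 0.4·80 = 38; e = 40 − 38 = 2
SSE = 9 + 25 + 9 + 16 + 1 + 1 + 4 + 4 + 1 + 4 = 74

SSE = 74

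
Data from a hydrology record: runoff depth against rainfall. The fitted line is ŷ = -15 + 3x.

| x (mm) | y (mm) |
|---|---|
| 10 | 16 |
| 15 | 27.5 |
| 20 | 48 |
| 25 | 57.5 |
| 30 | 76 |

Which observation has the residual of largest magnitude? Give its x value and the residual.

x=10: ŷ = -15 + 3·10 = 15; e = 16 − 15 = 1
x=15: ŷ = -15 + 3·15 = 30; e = 27.5 − 30 = -2.5
x=20: ŷ = -15 + 3·20 = 45; e = 48 − 45 = 3
x=25: ŷ = -15 + 3·25 = 60; e = 57.5 − 60 = -2.5
x=30: ŷ = -15 + 3·30 = 75; e = 76 − 75 = 1
Largest |e| is 3 at x = 20, residual 3.

x = 20, e = 3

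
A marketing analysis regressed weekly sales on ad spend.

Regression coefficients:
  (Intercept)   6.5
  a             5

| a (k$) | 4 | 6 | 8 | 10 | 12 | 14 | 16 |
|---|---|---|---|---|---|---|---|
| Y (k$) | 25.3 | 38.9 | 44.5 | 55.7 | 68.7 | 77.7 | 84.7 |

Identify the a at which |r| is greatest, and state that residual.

a=4: Ŷ = 6.5 + 5·4 = 26.5; r = 25.3 − 26.5 = -1.2
a=6: Ŷ = 6.5 + 5·6 = 36.5; r = 38.9 − 36.5 = 2.4
a=8: Ŷ = 6.5 + 5·8 = 46.5; r = 44.5 − 46.5 = -2
a=10: Ŷ = 6.5 + 5·10 = 56.5; r = 55.7 − 56.5 = -0.8
a=12: Ŷ = 6.5 + 5·12 = 66.5; r = 68.7 − 66.5 = 2.2
a=14: Ŷ = 6.5 + 5·14 = 76.5; r = 77.7 − 76.5 = 1.2
a=16: Ŷ = 6.5 + 5·16 = 86.5; r = 84.7 − 86.5 = -1.8
Largest |r| is 2.4 at a = 6, residual 2.4.

a = 6, r = 2.4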